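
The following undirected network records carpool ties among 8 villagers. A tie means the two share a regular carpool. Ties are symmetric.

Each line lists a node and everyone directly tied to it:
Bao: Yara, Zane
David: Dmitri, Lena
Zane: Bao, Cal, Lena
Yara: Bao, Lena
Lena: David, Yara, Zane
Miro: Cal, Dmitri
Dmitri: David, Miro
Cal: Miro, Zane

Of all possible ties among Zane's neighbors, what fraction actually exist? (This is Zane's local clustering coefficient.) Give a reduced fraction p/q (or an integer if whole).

Zane's neighbors: Bao, Cal, and Lena (k = 3).
Possible neighbor pairs: C(3,2) = 3. Edges among them: none → e = 0.
Clustering(Zane) = 0/3 = 0.

0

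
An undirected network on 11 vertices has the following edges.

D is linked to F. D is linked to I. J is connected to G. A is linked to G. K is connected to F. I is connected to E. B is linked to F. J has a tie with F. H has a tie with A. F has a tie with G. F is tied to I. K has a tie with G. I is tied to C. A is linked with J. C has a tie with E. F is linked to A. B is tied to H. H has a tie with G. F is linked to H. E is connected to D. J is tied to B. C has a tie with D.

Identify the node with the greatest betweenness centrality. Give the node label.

Unnormalized betweenness of each node: A:1/4, B:1/4, C:0, D:7, E:0, F:329/12, G:7/4, H:2/3, I:7, J:2/3, K:0.
F has the largest value, 329/12, making it the main broker — the node through which the most shortest paths run.

F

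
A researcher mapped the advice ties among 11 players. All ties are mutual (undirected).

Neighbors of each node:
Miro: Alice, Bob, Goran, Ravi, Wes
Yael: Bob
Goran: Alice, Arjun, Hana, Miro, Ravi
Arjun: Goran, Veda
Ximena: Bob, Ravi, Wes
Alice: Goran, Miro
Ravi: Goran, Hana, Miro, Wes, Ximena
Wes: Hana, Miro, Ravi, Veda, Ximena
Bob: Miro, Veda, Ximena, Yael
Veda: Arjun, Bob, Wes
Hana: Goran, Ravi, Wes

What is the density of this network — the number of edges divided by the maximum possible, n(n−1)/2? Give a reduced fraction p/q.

There are 19 edges and 11 nodes, so the maximum possible is C(11,2) = 55.
Density = 19/55.

19/55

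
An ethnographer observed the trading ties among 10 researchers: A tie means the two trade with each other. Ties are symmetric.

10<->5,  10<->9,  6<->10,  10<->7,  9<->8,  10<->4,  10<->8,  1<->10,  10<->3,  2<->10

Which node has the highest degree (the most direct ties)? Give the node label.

Degrees — 1:1, 2:1, 3:1, 4:1, 5:1, 6:1, 7:1, 8:2, 9:2, 10:9.
The maximum is 9, attained only by 10.

10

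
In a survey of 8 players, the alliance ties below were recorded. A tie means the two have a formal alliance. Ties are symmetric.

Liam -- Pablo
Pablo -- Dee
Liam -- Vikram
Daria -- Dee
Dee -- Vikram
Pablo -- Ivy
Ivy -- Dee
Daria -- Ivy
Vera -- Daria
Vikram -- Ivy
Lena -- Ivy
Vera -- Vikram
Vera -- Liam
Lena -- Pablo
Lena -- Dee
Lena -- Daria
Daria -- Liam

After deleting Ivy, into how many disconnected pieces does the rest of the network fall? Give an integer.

1

Ivy's neighbors (Daria, Dee, Lena, Pablo, and Vikram) remain reachable from one another through other ties, so the rest of the network stays in one piece.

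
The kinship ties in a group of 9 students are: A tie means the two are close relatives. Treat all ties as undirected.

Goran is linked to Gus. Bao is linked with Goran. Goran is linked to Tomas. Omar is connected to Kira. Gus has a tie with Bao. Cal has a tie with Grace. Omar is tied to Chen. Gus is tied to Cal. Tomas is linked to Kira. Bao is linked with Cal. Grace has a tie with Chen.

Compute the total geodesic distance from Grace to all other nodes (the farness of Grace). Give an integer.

Distances from Grace: Bao:2, Cal:1, Chen:1, Goran:3, Gus:2, Kira:3, Omar:2, Tomas:4.
Sum = 2 + 1 + 1 + 3 + 2 + 3 + 2 + 4 = 18.

18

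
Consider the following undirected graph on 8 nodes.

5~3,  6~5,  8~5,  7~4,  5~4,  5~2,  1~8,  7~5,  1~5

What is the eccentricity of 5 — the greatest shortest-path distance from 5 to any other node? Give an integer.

Distances from 5: 1:1, 2:1, 3:1, 4:1, 6:1, 7:1, 8:1.
The largest is 1 (to 6, 7, 1, 8, 2, 4, and 3), so the eccentricity of 5 is 1.

1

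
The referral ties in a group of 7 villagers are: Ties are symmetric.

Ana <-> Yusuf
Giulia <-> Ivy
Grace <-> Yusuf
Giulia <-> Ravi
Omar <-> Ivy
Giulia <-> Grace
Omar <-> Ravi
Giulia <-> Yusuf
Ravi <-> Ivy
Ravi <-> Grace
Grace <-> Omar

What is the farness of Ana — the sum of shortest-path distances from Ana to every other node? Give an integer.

Distances from Ana: Giulia:2, Grace:2, Ivy:3, Omar:3, Ravi:3, Yusuf:1.
Sum = 2 + 2 + 3 + 3 + 3 + 1 = 14.

14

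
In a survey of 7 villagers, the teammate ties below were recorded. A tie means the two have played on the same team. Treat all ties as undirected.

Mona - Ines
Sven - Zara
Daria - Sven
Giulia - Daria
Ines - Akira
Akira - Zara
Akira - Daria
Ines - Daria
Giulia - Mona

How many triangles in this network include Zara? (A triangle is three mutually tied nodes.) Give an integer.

Zara's neighbors are Akira and Sven, but none of them are tied to each other, so no triangle contains Zara.

0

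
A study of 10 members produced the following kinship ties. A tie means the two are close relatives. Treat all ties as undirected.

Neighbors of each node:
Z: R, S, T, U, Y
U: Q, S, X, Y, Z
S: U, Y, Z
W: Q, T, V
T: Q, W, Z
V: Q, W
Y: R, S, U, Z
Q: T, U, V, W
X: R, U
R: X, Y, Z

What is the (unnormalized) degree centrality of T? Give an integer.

3

T is directly tied to Q, W, and Z. That is 3 neighbors, so the degree of T is 3.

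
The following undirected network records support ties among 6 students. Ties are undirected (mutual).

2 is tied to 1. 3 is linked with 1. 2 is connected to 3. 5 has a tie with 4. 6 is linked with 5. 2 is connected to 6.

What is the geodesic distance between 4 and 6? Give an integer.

One shortest route is 4 – 5 – 6, which uses 2 edges, and 4 and 6 are not directly tied, so nothing shorter exists. So d(4,6) = 2.

2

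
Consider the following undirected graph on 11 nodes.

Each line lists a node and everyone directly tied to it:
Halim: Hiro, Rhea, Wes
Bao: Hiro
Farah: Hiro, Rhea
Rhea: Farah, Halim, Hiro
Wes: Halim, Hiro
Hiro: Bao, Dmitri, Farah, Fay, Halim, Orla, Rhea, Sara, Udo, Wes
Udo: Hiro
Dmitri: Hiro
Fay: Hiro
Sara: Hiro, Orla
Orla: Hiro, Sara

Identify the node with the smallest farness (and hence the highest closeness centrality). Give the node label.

Farness (sum of distances to all others) for each node — Bao:19, Dmitri:19, Farah:18, Fay:19, Halim:17, Hiro:10, Orla:18, Rhea:17, Sara:18, Udo:19, Wes:18.
The smallest farness is 10, for Hiro, so Hiro has the highest closeness.

Hiro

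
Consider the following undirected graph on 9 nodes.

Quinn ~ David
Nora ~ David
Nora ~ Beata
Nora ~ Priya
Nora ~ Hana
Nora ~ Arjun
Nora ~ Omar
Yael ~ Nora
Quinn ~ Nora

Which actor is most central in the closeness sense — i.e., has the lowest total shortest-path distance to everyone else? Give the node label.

Nora

Farness (sum of distances to all others) for each node — Arjun:15, Beata:15, David:14, Hana:15, Nora:8, Omar:15, Priya:15, Quinn:14, Yael:15.
The smallest farness is 8, for Nora, so Nora has the highest closeness.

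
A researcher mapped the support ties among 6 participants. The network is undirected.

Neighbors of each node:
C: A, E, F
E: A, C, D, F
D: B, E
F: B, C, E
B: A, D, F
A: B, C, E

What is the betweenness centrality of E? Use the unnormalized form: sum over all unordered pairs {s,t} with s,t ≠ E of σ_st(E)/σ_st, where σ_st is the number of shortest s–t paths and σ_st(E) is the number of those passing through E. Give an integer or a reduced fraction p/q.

7/3

Pairs whose geodesics pass through E — A–D: 1/2; A–F: 1/3; C–D: 1; D–F: 1/2.
All other pairs contribute 0.
Summing the contributions gives betweenness(E) = 7/3.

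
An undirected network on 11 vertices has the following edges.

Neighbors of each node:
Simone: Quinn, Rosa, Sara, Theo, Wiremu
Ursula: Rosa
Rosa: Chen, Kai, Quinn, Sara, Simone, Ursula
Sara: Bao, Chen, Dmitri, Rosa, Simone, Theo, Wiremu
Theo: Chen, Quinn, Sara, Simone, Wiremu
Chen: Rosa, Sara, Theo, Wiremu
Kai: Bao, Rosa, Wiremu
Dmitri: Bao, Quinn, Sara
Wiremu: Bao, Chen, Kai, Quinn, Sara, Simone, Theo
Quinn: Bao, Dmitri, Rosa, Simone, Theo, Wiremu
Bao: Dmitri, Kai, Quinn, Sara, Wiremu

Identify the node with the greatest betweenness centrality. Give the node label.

Rosa

Unnormalized betweenness of each node: Bao:13/6, Chen:9/10, Dmitri:1/6, Kai:16/15, Quinn:137/30, Rosa:137/12, Sara:379/60, Simone:16/15, Theo:3/4, Ursula:0, Wiremu:55/12.
Rosa has the largest value, 137/12, making it the main broker — the node through which the most shortest paths run.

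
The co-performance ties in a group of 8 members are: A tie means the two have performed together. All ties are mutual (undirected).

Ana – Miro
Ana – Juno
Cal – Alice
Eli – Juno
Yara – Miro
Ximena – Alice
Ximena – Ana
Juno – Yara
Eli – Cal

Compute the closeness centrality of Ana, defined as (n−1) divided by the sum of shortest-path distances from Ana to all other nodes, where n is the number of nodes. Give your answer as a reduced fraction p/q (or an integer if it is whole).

7/12

Distances from Ana: Alice:2, Cal:3, Eli:2, Juno:1, Miro:1, Ximena:1, Yara:2. Sum = 12.
n = 8, so closeness = 7/12.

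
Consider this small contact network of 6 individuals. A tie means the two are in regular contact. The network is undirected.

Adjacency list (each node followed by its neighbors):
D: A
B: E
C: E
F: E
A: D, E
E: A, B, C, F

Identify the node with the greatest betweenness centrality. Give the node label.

Unnormalized betweenness of each node: A:4, B:0, C:0, D:0, E:9, F:0.
E has the largest value, 9, making it the main broker — the node through which the most shortest paths run.

E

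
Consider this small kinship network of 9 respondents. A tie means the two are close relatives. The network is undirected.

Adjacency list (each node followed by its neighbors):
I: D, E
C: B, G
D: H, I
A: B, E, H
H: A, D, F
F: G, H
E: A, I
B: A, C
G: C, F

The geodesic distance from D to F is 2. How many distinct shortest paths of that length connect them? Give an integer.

The shortest distance is 2, and the only length-2 path is D–H–F. So there is exactly 1 shortest path.

1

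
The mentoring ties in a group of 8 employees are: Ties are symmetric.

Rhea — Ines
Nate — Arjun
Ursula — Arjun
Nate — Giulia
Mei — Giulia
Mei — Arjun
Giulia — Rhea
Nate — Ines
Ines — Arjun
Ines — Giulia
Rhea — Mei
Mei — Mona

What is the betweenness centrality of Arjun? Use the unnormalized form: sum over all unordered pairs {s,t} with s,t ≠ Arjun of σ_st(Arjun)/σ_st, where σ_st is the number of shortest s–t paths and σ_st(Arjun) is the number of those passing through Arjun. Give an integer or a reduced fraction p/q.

23/3

Pairs whose geodesics pass through Arjun — Ines–Ursula: 1; Ines–Mei: 1/3; Ines–Mona: 1/3; Nate–Ursula: 1; Nate–Mei: 1/2; Nate–Mona: 1/2; Rhea–Ursula: 2/2; Ursula–Mei: 1; Ursula–Mona: 1; Ursula–Giulia: 3/3.
All other pairs contribute 0.
Summing the contributions gives betweenness(Arjun) = 23/3.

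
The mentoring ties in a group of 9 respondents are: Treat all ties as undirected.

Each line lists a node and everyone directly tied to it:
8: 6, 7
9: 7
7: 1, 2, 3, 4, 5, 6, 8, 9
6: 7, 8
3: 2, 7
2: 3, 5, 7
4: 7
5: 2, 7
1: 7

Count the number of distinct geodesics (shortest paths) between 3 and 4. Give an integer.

1

The shortest distance is 2, and the only length-2 path is 3–7–4. So there is exactly 1 shortest path.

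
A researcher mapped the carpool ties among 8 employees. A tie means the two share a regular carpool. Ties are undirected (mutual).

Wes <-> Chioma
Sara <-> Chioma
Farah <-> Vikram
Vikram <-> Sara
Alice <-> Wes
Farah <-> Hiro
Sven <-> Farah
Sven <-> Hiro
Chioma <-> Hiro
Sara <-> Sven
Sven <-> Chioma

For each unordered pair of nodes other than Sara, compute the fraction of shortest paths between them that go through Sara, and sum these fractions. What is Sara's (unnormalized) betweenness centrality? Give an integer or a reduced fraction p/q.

Pairs whose geodesics pass through Sara — Vikram–Chioma: 1; Vikram–Sven: 1/2; Vikram–Alice: 1; Vikram–Wes: 1.
All other pairs contribute 0.
Summing the contributions gives betweenness(Sara) = 7/2.

7/2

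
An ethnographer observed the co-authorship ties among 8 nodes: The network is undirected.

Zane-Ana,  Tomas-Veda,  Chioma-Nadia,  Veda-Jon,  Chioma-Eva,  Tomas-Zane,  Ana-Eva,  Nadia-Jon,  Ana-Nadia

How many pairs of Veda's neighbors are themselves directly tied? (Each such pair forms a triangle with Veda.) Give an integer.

Veda's neighbors are Jon and Tomas, but none of them are tied to each other, so no triangle contains Veda.

0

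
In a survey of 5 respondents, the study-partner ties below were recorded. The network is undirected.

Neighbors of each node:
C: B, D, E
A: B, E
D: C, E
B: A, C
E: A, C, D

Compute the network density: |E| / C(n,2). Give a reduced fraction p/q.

There are 6 edges and 5 nodes, so the maximum possible is C(5,2) = 10.
Density = 6/10 = 3/5.

3/5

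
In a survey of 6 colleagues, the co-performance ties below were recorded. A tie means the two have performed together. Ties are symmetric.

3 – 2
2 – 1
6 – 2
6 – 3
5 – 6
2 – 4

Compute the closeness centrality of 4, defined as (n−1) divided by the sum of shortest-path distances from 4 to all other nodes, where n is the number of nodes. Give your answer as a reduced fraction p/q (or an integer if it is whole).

1/2

Distances from 4: 1:2, 2:1, 3:2, 5:3, 6:2. Sum = 10.
n = 6, so closeness = 5/10 = 1/2.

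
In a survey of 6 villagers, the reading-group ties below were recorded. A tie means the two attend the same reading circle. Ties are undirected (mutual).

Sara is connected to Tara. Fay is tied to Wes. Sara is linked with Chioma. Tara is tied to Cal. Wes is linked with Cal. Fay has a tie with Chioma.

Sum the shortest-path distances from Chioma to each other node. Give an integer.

9

Distances from Chioma: Cal:3, Fay:1, Sara:1, Tara:2, Wes:2.
Sum = 3 + 1 + 1 + 2 + 2 = 9.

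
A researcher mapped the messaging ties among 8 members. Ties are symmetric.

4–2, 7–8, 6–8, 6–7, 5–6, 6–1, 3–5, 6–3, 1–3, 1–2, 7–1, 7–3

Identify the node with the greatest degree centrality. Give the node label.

Degrees — 1:4, 2:2, 3:4, 4:1, 5:2, 6:5, 7:4, 8:2.
The maximum is 5, attained only by 6.

6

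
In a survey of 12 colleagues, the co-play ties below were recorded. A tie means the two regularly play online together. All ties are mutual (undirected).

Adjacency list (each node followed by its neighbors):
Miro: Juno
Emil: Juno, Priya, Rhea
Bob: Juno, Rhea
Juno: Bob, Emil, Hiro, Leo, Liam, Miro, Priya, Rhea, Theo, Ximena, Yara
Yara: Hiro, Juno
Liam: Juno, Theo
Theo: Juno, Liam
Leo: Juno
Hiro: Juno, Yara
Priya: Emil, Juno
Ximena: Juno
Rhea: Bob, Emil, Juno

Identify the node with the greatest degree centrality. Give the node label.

Juno

Degrees — Bob:2, Emil:3, Hiro:2, Juno:11, Leo:1, Liam:2, Miro:1, Priya:2, Rhea:3, Theo:2, Ximena:1, Yara:2.
The maximum is 11, attained only by Juno.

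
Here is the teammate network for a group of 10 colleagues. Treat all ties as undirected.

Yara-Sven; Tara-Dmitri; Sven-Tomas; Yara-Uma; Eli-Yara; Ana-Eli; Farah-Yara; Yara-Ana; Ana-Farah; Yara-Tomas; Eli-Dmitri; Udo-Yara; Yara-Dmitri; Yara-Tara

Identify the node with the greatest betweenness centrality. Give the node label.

Yara

Unnormalized betweenness of each node: Ana:1/2, Dmitri:1/2, Eli:1/2, Farah:0, Sven:0, Tara:0, Tomas:0, Udo:0, Uma:0, Yara:59/2.
Yara has the largest value, 59/2, making it the main broker — the node through which the most shortest paths run.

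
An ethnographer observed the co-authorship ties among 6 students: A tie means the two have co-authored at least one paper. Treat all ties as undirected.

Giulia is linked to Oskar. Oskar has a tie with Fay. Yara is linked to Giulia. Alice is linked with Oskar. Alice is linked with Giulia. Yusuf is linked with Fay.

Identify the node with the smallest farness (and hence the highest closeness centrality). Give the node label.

Oskar

Farness (sum of distances to all others) for each node — Alice:9, Fay:9, Giulia:8, Oskar:7, Yara:12, Yusuf:13.
The smallest farness is 7, for Oskar, so Oskar has the highest closeness.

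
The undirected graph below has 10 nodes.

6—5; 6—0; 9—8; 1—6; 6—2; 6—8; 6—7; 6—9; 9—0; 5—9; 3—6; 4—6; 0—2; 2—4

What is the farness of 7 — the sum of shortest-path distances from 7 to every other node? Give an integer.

17

Distances from 7: 0:2, 1:2, 2:2, 3:2, 4:2, 5:2, 6:1, 8:2, 9:2.
Sum = 2 + 2 + 2 + 2 + 2 + 2 + 1 + 2 + 2 = 17.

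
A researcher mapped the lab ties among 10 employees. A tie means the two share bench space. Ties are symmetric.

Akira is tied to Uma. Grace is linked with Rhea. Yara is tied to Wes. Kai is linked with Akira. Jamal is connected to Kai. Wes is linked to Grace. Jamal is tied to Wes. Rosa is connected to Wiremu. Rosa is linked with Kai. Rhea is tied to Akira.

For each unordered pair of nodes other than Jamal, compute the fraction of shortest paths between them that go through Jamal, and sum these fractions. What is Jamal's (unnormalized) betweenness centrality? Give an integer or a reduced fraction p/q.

19/2

Pairs whose geodesics pass through Jamal — Yara–Wiremu: 1; Yara–Akira: 1/2; Yara–Uma: 1/2; Yara–Rosa: 1; Yara–Kai: 1; Grace–Wiremu: 1/2; Grace–Rosa: 1/2; Grace–Kai: 1/2; Wiremu–Wes: 1; Wes–Akira: 1/2; Wes–Uma: 1/2; Wes–Rosa: 1; Wes–Kai: 1.
All other pairs contribute 0.
Summing the contributions gives betweenness(Jamal) = 19/2.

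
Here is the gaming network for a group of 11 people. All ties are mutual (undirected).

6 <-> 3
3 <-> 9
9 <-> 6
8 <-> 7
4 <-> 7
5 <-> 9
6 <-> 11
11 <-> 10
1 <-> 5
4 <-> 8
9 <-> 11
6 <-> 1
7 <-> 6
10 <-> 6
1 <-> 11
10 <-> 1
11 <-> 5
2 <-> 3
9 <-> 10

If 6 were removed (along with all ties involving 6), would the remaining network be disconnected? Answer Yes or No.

Yes

Removing 6 leaves {1, 2, 3, 5, 9, 10, and 11} with no path to {4, 7, and 8}, so the network splits into 2 components. 6 is a cut vertex.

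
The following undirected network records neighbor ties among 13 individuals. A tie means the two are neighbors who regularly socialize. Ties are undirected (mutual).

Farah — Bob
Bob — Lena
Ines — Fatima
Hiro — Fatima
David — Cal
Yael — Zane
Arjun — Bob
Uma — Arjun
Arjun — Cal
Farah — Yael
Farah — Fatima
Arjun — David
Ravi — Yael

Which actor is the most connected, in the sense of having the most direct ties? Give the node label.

Degrees — Arjun:4, Bob:3, Cal:2, David:2, Farah:3, Fatima:3, Hiro:1, Ines:1, Lena:1, Ravi:1, Uma:1, Yael:3, Zane:1.
The maximum is 4, attained only by Arjun.

Arjun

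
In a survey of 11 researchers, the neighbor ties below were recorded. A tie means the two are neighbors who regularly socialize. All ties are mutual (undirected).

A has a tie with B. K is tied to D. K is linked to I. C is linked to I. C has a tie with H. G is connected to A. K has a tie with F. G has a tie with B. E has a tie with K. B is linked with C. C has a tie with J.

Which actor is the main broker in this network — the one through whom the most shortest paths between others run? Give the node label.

Unnormalized betweenness of each node: A:0, B:16, C:32, D:0, E:0, F:0, G:0, H:0, I:24, J:0, K:24.
C has the largest value, 32, making it the main broker — the node through which the most shortest paths run.

C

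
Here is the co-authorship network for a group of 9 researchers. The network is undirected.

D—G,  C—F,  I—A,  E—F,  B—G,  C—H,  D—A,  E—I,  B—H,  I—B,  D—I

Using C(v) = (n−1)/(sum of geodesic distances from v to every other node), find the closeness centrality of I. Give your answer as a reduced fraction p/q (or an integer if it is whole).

Distances from I: A:1, B:1, C:3, D:1, E:1, F:2, G:2, H:2. Sum = 13.
n = 9, so closeness = 8/13.

8/13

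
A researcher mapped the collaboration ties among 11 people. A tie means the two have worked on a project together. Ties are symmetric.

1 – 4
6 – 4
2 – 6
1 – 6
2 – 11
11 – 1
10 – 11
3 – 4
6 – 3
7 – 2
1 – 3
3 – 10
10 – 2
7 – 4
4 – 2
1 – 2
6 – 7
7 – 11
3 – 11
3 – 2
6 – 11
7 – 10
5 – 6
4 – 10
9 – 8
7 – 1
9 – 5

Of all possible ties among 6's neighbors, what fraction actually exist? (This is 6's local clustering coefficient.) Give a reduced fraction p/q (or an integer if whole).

6's neighbors: 1, 2, 3, 4, 5, 7, and 11 (k = 7).
Possible neighbor pairs: C(7,2) = 21. Edges among them: 1–2, 1–3, 1–4, 1–7, 1–11, 2–3, 2–4, 2–7, 2–11, 3–4, 3–11, 4–7, 7–11 → e = 13.
Clustering(6) = 13/21.

13/21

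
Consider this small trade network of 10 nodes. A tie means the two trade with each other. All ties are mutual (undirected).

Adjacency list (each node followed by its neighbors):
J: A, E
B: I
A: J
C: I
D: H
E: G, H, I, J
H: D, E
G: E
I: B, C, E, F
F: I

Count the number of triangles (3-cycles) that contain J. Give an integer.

J's neighbors are A and E, but none of them are tied to each other, so no triangle contains J.

0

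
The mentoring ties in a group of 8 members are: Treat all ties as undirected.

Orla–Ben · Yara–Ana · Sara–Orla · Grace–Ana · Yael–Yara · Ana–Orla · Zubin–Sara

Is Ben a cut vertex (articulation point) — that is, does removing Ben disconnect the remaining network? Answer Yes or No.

Even without Ben, every remaining node can still reach every other (the residual graph is connected), so Ben is not a cut vertex.

No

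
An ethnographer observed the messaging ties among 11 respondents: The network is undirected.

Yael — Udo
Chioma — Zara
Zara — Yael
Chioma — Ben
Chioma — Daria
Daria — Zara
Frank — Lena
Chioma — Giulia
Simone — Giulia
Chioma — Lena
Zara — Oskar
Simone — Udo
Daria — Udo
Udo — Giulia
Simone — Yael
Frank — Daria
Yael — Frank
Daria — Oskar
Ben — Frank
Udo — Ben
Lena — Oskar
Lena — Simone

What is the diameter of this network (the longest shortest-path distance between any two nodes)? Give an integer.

Eccentricity of each node (its greatest distance to any other): Ben:3, Chioma:2, Daria:2, Frank:3, Giulia:3, Lena:2, Oskar:3, Simone:2, Udo:2, Yael:2, Zara:2.
The maximum eccentricity is 3, realized for instance by the pair Frank–Giulia via Frank – Lena – Chioma – Giulia. So the diameter is 3.

3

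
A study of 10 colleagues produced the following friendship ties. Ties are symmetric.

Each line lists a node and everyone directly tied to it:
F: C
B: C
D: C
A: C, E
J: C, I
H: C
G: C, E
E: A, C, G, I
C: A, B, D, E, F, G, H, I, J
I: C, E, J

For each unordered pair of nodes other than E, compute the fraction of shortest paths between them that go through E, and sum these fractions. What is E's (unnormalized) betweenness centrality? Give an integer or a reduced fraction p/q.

3/2

Pairs whose geodesics pass through E — G–A: 1/2; G–I: 1/2; A–I: 1/2.
All other pairs contribute 0.
Summing the contributions gives betweenness(E) = 3/2.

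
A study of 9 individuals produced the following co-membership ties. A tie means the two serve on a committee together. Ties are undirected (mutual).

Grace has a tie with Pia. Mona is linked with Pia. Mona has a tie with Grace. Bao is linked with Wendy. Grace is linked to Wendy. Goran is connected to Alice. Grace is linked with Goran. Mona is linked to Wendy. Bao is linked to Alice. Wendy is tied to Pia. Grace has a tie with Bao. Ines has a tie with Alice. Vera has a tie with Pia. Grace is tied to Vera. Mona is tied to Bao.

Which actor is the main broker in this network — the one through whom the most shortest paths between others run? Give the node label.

Grace

Unnormalized betweenness of each node: Alice:15/2, Bao:15/2, Goran:5/2, Grace:59/6, Ines:0, Mona:5/6, Pia:1, Vera:0, Wendy:5/6.
Grace has the largest value, 59/6, making it the main broker — the node through which the most shortest paths run.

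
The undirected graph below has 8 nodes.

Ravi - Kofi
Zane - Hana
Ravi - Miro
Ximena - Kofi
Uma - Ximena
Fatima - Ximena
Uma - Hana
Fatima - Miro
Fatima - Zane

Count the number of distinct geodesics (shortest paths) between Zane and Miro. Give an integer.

The shortest distance is 2, and the only length-2 path is Zane–Fatima–Miro. So there is exactly 1 shortest path.

1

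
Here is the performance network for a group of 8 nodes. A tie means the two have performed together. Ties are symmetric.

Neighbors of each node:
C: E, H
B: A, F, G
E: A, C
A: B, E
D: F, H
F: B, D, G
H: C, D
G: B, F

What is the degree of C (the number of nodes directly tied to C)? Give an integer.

C is directly tied to E and H. That is 2 neighbors, so the degree of C is 2.

2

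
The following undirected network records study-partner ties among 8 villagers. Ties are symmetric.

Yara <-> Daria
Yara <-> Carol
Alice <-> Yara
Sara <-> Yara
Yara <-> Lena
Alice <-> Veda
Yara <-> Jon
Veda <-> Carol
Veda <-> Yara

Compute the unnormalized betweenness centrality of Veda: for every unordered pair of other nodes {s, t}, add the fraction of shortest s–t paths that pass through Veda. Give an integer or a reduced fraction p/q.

Pairs whose geodesics pass through Veda — Alice–Carol: 1/2.
All other pairs contribute 0.
Summing the contributions gives betweenness(Veda) = 1/2.

1/2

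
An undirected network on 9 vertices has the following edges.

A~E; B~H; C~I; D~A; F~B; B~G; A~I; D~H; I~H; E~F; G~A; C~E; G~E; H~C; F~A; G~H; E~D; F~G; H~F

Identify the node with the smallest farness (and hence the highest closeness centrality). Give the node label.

H

Farness (sum of distances to all others) for each node — A:11, B:13, C:13, D:13, E:11, F:11, G:11, H:10, I:13.
The smallest farness is 10, for H, so H has the highest closeness.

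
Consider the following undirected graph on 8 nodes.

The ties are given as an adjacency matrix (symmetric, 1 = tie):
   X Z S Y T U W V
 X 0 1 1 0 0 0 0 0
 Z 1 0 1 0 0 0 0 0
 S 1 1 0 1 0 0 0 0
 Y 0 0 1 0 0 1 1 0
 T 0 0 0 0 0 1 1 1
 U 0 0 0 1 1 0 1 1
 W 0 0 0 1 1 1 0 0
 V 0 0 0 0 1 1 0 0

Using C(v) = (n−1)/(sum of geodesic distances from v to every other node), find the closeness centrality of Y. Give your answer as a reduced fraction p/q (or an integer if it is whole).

Distances from Y: S:1, T:2, U:1, V:2, W:1, X:2, Z:2. Sum = 11.
n = 8, so closeness = 7/11.

7/11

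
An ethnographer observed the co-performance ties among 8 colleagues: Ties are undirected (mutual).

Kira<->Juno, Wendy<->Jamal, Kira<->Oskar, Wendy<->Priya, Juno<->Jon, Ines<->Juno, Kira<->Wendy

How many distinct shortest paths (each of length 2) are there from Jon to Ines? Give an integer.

The shortest distance is 2, and the only length-2 path is Jon–Juno–Ines. So there is exactly 1 shortest path.

1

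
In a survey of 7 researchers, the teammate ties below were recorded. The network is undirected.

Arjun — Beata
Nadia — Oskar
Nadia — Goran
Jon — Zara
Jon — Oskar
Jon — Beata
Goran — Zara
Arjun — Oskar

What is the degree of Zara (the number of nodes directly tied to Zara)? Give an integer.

Zara is directly tied to Goran and Jon. That is 2 neighbors, so the degree of Zara is 2.

2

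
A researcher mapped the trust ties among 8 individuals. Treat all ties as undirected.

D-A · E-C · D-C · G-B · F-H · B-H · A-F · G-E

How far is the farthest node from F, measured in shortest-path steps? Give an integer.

4

Distances from F: A:1, B:2, C:3, D:2, E:4, G:3, H:1.
The largest is 4 (to E), so the eccentricity of F is 4.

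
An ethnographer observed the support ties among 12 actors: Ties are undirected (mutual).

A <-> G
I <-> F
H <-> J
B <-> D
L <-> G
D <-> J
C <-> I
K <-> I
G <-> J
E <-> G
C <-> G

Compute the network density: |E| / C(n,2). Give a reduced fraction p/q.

There are 11 edges and 12 nodes, so the maximum possible is C(12,2) = 66.
Density = 11/66 = 1/6.

1/6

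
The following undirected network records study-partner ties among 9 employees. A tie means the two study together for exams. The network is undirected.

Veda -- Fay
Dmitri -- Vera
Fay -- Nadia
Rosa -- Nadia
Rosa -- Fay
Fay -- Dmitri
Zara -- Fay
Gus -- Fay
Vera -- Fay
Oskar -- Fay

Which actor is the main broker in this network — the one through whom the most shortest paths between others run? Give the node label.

Fay

Unnormalized betweenness of each node: Dmitri:0, Fay:26, Gus:0, Nadia:0, Oskar:0, Rosa:0, Veda:0, Vera:0, Zara:0.
Fay has the largest value, 26, making it the main broker — the node through which the most shortest paths run.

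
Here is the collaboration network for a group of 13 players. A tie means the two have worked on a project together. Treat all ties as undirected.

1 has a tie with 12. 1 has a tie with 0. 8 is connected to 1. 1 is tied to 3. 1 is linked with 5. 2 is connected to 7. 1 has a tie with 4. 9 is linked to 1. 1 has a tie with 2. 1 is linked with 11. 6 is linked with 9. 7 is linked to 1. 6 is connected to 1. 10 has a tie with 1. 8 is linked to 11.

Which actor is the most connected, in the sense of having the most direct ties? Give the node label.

1

Degrees — 0:1, 1:12, 2:2, 3:1, 4:1, 5:1, 6:2, 7:2, 8:2, 9:2, 10:1, 11:2, 12:1.
The maximum is 12, attained only by 1.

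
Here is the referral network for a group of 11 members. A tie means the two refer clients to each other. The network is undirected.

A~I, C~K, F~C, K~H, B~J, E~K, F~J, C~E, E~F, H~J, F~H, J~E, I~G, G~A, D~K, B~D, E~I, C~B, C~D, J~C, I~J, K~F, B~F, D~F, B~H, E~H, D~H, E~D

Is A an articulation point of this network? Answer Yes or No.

No

Even without A, every remaining node can still reach every other (the residual graph is connected), so A is not a cut vertex.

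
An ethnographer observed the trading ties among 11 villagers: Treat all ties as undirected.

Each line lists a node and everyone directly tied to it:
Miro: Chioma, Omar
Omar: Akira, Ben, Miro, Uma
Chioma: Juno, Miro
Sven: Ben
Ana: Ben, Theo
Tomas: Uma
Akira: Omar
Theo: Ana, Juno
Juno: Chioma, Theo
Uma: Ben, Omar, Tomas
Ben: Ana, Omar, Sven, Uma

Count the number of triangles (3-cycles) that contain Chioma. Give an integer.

0

Chioma's neighbors are Juno and Miro, but none of them are tied to each other, so no triangle contains Chioma.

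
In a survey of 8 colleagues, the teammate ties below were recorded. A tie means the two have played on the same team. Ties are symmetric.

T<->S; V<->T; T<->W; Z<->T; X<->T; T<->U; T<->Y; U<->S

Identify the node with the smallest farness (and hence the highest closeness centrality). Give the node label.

T

Farness (sum of distances to all others) for each node — S:12, T:7, U:12, V:13, W:13, X:13, Y:13, Z:13.
The smallest farness is 7, for T, so T has the highest closeness.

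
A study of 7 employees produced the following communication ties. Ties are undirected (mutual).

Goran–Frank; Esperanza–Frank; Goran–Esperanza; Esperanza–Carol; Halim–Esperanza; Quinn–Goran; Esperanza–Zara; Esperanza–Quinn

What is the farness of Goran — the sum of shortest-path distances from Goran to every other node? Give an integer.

Distances from Goran: Carol:2, Esperanza:1, Frank:1, Halim:2, Quinn:1, Zara:2.
Sum = 2 + 1 + 1 + 2 + 1 + 2 = 9.

9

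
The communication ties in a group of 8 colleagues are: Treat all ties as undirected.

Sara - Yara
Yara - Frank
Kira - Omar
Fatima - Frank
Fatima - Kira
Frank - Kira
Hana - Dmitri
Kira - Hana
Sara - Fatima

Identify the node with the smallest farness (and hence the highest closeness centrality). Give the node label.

Farness (sum of distances to all others) for each node — Dmitri:20, Fatima:12, Frank:12, Hana:14, Kira:10, Omar:16, Sara:16, Yara:16.
The smallest farness is 10, for Kira, so Kira has the highest closeness.

Kira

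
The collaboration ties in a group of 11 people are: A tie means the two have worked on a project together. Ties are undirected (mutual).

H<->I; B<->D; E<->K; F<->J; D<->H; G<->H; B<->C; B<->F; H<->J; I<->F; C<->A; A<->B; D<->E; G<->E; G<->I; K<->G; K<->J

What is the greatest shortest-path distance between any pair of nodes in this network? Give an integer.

4

Eccentricity of each node (its greatest distance to any other): A:4, B:3, C:4, D:2, E:3, F:3, G:4, H:3, I:3, J:3, K:4.
The maximum eccentricity is 4, realized for instance by the pair A–K via A – B – F – J – K. So the diameter is 4.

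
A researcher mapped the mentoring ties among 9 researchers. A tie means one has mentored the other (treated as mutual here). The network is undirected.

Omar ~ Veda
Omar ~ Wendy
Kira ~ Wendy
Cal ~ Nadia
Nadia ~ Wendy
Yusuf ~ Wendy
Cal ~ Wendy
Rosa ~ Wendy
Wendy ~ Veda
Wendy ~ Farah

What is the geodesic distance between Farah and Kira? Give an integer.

2

One shortest route is Farah – Wendy – Kira, which uses 2 edges, and Farah and Kira are not directly tied, so nothing shorter exists. So d(Farah,Kira) = 2.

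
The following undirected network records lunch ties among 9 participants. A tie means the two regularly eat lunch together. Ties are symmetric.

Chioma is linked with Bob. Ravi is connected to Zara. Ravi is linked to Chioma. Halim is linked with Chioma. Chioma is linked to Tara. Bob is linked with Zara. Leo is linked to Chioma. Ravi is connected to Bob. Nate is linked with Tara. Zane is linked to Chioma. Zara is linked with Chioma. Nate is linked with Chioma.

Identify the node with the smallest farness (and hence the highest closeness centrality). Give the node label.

Chioma

Farness (sum of distances to all others) for each node — Bob:13, Chioma:8, Halim:15, Leo:15, Nate:14, Ravi:13, Tara:14, Zane:15, Zara:13.
The smallest farness is 8, for Chioma, so Chioma has the highest closeness.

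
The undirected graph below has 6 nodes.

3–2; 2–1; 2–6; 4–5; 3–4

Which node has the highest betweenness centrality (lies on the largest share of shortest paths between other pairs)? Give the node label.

Unnormalized betweenness of each node: 1:0, 2:7, 3:6, 4:4, 5:0, 6:0.
2 has the largest value, 7, making it the main broker — the node through which the most shortest paths run.

2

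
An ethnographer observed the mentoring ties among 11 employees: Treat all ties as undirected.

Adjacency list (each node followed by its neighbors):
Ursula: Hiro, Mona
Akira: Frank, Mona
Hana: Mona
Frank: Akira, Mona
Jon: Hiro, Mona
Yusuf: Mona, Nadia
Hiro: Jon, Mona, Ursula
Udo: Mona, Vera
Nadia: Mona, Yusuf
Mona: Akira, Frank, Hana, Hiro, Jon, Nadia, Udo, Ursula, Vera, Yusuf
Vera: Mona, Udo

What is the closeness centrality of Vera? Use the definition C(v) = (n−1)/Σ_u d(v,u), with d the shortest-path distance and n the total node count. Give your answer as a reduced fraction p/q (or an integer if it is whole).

5/9

Distances from Vera: Akira:2, Frank:2, Hana:2, Hiro:2, Jon:2, Mona:1, Nadia:2, Udo:1, Ursula:2, Yusuf:2. Sum = 18.
n = 11, so closeness = 10/18 = 5/9.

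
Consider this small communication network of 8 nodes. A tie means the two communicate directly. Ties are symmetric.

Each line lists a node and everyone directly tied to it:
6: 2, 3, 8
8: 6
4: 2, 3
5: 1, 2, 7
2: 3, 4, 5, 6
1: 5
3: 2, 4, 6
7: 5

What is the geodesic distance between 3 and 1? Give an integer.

3

One shortest route is 3 – 2 – 5 – 1, which uses 3 edges, and at distance 2 from 3 we only reach {5, 8}, which does not include 1. So d(3,1) = 3.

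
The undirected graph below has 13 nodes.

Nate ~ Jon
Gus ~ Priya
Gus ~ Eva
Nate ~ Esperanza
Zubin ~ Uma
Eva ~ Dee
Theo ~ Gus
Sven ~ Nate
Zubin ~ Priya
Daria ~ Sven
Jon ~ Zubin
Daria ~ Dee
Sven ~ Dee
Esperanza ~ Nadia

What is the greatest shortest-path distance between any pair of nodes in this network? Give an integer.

Eccentricity of each node (its greatest distance to any other): Daria:5, Dee:5, Esperanza:6, Eva:5, Gus:6, Jon:4, Nadia:7, Nate:5, Priya:5, Sven:4, Theo:7, Uma:5, Zubin:4.
The maximum eccentricity is 7, realized for instance by the pair Nadia–Theo via Nadia – Esperanza – Nate – Sven – Dee – Eva – Gus – Theo. So the diameter is 7.

7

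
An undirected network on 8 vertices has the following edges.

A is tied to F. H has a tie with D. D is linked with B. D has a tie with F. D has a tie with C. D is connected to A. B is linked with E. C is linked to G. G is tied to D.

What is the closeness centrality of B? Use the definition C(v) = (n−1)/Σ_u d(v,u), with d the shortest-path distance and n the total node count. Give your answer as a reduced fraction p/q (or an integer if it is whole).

7/12

Distances from B: A:2, C:2, D:1, E:1, F:2, G:2, H:2. Sum = 12.
n = 8, so closeness = 7/12.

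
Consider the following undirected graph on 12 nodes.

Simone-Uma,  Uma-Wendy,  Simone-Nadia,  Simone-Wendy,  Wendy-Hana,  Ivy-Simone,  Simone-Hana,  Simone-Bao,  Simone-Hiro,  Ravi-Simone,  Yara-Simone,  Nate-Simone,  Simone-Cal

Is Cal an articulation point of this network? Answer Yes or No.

Even without Cal, every remaining node can still reach every other (the residual graph is connected), so Cal is not a cut vertex.

No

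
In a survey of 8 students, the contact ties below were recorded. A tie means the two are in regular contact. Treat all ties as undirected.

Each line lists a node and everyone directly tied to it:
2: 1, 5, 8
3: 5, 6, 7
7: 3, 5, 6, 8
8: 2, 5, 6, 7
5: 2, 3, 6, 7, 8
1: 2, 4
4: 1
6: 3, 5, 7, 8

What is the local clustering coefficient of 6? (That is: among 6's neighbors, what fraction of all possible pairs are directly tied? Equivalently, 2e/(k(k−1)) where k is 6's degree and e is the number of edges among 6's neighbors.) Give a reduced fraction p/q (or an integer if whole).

6's neighbors: 3, 5, 7, and 8 (k = 4).
Possible neighbor pairs: C(4,2) = 6. Edges among them: 3–5, 3–7, 5–7, 5–8, 7–8 → e = 5.
Clustering(6) = 5/6.

5/6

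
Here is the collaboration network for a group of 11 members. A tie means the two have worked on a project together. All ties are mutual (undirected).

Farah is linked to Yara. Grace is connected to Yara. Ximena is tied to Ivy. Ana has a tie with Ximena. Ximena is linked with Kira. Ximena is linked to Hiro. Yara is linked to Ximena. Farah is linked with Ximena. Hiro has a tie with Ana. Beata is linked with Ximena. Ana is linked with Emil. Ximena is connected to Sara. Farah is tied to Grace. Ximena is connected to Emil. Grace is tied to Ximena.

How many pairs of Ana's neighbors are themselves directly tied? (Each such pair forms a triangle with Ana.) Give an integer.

2

Ana's neighbors: Emil, Hiro, and Ximena.
Neighbor pairs that are themselves tied: Ana–Emil–Ximena; Ana–Hiro–Ximena. Each forms one triangle with Ana, for 2 in total.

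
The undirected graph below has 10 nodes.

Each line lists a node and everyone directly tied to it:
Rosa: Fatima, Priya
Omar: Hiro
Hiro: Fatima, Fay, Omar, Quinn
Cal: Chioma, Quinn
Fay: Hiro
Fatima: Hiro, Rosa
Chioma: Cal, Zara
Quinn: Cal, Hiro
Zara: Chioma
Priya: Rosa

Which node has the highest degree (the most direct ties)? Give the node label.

Hiro

Degrees — Cal:2, Chioma:2, Fatima:2, Fay:1, Hiro:4, Omar:1, Priya:1, Quinn:2, Rosa:2, Zara:1.
The maximum is 4, attained only by Hiro.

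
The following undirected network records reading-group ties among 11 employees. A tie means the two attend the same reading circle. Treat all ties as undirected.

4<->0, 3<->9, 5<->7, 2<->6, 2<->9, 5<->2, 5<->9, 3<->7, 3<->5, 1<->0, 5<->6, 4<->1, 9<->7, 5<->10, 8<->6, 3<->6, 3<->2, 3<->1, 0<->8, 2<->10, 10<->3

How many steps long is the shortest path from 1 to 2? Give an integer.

2

One shortest route is 1 – 3 – 2, which uses 2 edges, and 1 and 2 are not directly tied, so nothing shorter exists. So d(1,2) = 2.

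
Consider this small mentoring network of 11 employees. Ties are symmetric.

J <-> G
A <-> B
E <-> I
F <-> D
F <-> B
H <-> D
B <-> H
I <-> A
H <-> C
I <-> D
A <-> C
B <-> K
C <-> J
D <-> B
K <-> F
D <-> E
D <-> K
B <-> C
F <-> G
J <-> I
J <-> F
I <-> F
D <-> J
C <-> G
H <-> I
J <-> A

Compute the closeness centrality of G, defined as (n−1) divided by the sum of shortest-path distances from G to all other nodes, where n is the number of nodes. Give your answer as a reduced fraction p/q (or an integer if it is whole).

Distances from G: A:2, B:2, C:1, D:2, E:3, F:1, H:2, I:2, J:1, K:2. Sum = 18.
n = 11, so closeness = 10/18 = 5/9.

5/9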